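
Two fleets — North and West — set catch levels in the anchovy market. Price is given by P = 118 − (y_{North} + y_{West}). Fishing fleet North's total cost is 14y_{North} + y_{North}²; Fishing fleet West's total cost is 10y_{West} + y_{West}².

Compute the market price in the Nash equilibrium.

75.6

Fishing fleet North's profit: π = y_{North}(118 − (y_{North} + y_{West})) − 14y_{North} − y_{North}².
∂π/∂y_{North} = 104 − 4y_{North} − y_{West} = 0, so y_{North} = 26 − 0.25y_{West}.
By the same steps for West: y_{West} = 27 − 0.25y_{North}.
Plugging y_{West} into North's best response: y_{North} = 26 − 0.25(27 − 0.25y_{North}) ⇒ 0.9375y_{North} = 19.25, so y_{North} = 308/15.
Then y_{West} = 27 − 0.25·(308/15) = 328/15.
Equilibrium price: P = 118 − 42.4 = 75.6.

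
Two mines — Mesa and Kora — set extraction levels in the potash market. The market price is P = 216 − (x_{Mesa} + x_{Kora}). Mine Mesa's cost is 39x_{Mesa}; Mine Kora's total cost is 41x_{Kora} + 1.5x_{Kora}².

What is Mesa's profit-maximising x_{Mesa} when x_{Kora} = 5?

86

Mine Mesa's profit: π = x_{Mesa}(216 − (x_{Mesa} + x_{Kora})) − 39x_{Mesa}.
∂π/∂x_{Mesa} = 177 − 2x_{Mesa} − x_{Kora} = 0, so x_{Mesa} = 88.5 − 0.5x_{Kora}.
At x_{Kora} = 5: x_{Mesa} = 88.5 − 0.5·5 = 86.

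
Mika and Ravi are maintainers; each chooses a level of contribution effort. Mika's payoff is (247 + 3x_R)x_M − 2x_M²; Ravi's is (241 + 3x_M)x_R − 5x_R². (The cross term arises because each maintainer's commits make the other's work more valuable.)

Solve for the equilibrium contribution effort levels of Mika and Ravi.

Expanding Mika's payoff: 247x_M + 3x_Rx_M − 2x_M².
∂π/∂x_M = 247 + 3x_R − 4x_M = 0, so x_M = 61.75 + 0.75x_R.
Likewise for Ravi: x_R = 24.1 + 0.3x_M.
Solving the two reaction functions simultaneously: (1 − (0.75)(0.3))x_M = 61.75 + 0.75·24.1, so 0.775x_M = 79.825 and x_M = 103.
Then x_R = 24.1 + 0.3·103 = 55.

103, 55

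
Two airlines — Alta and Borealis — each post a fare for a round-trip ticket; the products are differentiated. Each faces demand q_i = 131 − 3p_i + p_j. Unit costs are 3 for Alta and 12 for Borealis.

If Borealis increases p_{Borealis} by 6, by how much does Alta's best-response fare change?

Alta's profit: π = (p_{Alta} − 3)(131 − 3p_{Alta} + p_{Borealis}).
∂π/∂p_{Alta} = 140 − 6p_{Alta} + p_{Borealis} = 0 ⇒ p_{Alta} = 70/3 + (1/6)p_{Borealis}.
The reaction-function slope is 1/6, so a 6-unit rise in p_{Borealis} moves p_{Alta} by 1/6 × 6 = 1. Alta's best response rises — the actions are strategic complements.

1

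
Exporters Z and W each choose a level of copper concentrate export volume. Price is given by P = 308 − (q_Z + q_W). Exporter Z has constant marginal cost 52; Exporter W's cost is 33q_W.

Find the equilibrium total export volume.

177

Exporter Z's profit: π = q_Z(308 − (q_Z + q_W)) − 52q_Z.
∂π/∂q_Z = 256 − 2q_Z − q_W = 0, so q_Z = 128 − 0.5q_W.
By the same steps for W: q_W = 137.5 − 0.5q_Z.
Substituting the second reaction function into the first: q_Z = 128 − 0.5(137.5 − 0.5q_Z), which gives 0.75q_Z = 59.25 ⇒ q_Z = 79.
Then q_W = 137.5 − 0.5·79 = 98.
Total export volume: 79 + 98 = 177.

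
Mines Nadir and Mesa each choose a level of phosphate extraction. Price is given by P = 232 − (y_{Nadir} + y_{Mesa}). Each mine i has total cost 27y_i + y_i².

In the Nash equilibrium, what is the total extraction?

Mine Nadir's profit: π = y_{Nadir}(232 − (y_{Nadir} + y_{Mesa})) − 27y_{Nadir} − y_{Nadir}².
∂π/∂y_{Nadir} = 205 − 4y_{Nadir} − y_{Mesa} = 0, so y_{Nadir} = 51.25 − 0.25y_{Mesa}.
The game is symmetric, so in equilibrium y_{Mesa} = y_{Nadir}: the reaction function gives 1.25y_{Nadir} = 51.25, hence y_{Nadir} = 41.
Total extraction: 41 + 41 = 82.

82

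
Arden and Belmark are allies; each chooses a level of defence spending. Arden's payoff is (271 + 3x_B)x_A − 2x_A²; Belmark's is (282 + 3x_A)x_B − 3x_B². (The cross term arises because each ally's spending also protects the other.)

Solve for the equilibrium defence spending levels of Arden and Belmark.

164.8, 129.4

Expanding Arden's payoff: 271x_A + 3x_Bx_A − 2x_A².
∂π/∂x_A = 271 + 3x_B − 4x_A = 0, so x_A = 67.75 + 0.75x_B.
Likewise for Belmark: x_B = 47 + 0.5x_A.
Plugging x_B into Arden's best response: x_A = 67.75 + 0.75(47 + 0.5x_A) ⇒ 0.625x_A = 103, so x_A = 164.8.
Then x_B = 47 + 0.5·164.8 = 129.4.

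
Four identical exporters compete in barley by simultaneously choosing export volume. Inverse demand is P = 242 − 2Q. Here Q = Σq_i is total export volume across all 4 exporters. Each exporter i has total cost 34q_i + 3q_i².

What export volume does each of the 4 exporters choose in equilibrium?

13

A representative exporter's profit is π_i = q_i(242 − 2Q) − 34q_i − 3q_i², with Q = q_i + Σ_{j≠i} q_j.
First-order condition: 208 − 10q_i − 2Σ_{j≠i} q_j = 0.
In a symmetric equilibrium every exporter chooses the same q, so Σ_{j≠i} q_j = 3q. The condition becomes 208 − 16q = 0, giving q = 208/16 = 13.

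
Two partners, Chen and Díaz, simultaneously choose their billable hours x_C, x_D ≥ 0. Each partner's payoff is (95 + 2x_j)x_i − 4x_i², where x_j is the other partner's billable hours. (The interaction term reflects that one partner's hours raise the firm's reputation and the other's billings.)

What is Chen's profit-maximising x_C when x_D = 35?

Chen's payoff is (95 + 2x_D)x_C − 4x_C².
∂π/∂x_C = 95 + 2x_D − 8x_C = 0, so x_C = 11.875 + 0.25x_D.
At x_D = 35: x_C = 11.875 + 0.25·35 = 20.625.

20.625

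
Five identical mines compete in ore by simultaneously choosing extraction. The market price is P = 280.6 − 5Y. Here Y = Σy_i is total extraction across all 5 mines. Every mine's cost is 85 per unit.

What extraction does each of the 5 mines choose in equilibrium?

A representative mine's profit is π_i = y_i(280.6 − 5Y) − 85y_i, with Y = y_i + Σ_{j≠i} y_j.
First-order condition: 195.6 − 10y_i − 5Σ_{j≠i} y_j = 0.
In a symmetric equilibrium every mine chooses the same y, so Σ_{j≠i} y_j = 4y. The condition becomes 195.6 − 30y = 0, giving y = 195.6/30 = 6.52.

6.52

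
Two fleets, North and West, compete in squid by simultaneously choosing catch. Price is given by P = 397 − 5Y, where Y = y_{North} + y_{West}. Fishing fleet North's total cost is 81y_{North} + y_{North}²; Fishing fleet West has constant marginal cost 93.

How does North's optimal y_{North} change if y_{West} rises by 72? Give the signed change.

Fishing fleet North's profit: π = y_{North}(397 − 5(y_{North} + y_{West})) − 81y_{North} − y_{North}².
∂π/∂y_{North} = 316 − 12y_{North} − 5y_{West} = 0, so y_{North} = 79/3 − (5/12)y_{West}.
The reaction-function slope is −5/12, so a 72-unit rise in y_{West} moves y_{North} by −5/12 × 72 = −30. North's best response falls — the actions are strategic substitutes.

-30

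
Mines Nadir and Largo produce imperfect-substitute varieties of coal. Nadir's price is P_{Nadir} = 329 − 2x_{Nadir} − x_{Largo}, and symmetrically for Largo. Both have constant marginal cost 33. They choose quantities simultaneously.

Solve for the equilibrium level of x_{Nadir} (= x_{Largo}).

Mine Nadir's profit: π = x_{Nadir}(329 − 2x_{Nadir} − x_{Largo}) − 33x_{Nadir}.
∂π/∂x_{Nadir} = 296 − 4x_{Nadir} − x_{Largo} = 0 ⇒ x_{Nadir} = 74 − 0.25x_{Largo}.
Setting x_{Nadir} = x_{Largo} in the reaction function: x_{Nadir} = 74 − 0.25x_{Nadir}, so x_{Nadir} = 74 / 1.25 = 59.2.

59.2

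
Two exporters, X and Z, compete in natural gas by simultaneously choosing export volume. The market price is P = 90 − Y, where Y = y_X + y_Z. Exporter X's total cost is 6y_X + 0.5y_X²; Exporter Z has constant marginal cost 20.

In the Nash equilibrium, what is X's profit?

Exporter X's profit: π = y_X(90 − (y_X + y_Z)) − 6y_X − 0.5y_X².
∂π/∂y_X = 84 − 3y_X − y_Z = 0, so y_X = 28 − (1/3)y_Z.
For Z: ∂π/∂y_Z = 70 − 2y_Z − y_X = 0 ⇒ y_Z = 35 − 0.5y_X.
Solving the two reaction functions simultaneously: (1 − (−1/3)(−0.5))y_X = 28 − (1/3)·35, so (5/6)y_X = 49/3 and y_X = 19.6.
Then y_Z = 35 − 0.5·19.6 = 25.2.
Price P = 90 − 44.8 = 45.2.
X's profit: (45.2 − 6)·19.6 − 0.5(19.6)² = 576.24.

576.24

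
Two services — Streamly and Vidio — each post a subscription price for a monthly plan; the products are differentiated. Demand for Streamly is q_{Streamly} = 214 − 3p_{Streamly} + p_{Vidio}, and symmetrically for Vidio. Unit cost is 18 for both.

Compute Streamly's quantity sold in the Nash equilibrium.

106.8

Streamly's profit: π = (p_{Streamly} − 18)(214 − 3p_{Streamly} + p_{Vidio}).
∂π/∂p_{Streamly} = 268 − 6p_{Streamly} + p_{Vidio} = 0 ⇒ p_{Streamly} = 134/3 + (1/6)p_{Vidio}.
Setting p_{Streamly} = p_{Vidio} in the reaction function: p_{Streamly} = 134/3 + (1/6)p_{Streamly}, so p_{Streamly} = (134/3) / (5/6) = 53.6.
q_{Streamly} = 214 − 3·53.6 + 53.6 = 106.8.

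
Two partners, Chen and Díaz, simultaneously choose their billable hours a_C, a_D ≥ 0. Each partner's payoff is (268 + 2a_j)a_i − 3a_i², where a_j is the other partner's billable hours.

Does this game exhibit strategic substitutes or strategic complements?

strategic complements

Chen's payoff is (268 + 2a_D)a_C − 3a_C².
∂π/∂a_C = 268 + 2a_D − 6a_C = 0, so a_C = 134/3 + (1/3)a_D.
The best-response slope da_C/da_D = 1/3 > 0: the reaction function is upward-sloping, so the choices are strategic complements.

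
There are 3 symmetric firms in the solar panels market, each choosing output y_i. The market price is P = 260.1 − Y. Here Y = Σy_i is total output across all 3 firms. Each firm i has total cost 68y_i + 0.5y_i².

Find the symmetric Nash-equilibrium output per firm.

A representative firm's profit is π_i = y_i(260.1 − Y) − 68y_i − 0.5y_i², with Y = y_i + Σ_{j≠i} y_j.
First-order condition: 192.1 − 3y_i − Σ_{j≠i} y_j = 0.
With identical firms, set every y_j = y: then 192.1 − 3y − 2y = 0, i.e. y = 192.1/5 = 38.42.

38.42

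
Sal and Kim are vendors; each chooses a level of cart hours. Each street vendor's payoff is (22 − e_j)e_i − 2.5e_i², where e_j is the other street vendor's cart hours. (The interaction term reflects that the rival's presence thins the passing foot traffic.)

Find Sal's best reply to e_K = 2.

Sal's payoff is (22 − e_K)e_S − 2.5e_S².
∂π/∂e_S = 22 − e_K − 5e_S = 0, so e_S = 4.4 − 0.2e_K.
At e_K = 2: e_S = 4.4 − 0.2·2 = 4.

4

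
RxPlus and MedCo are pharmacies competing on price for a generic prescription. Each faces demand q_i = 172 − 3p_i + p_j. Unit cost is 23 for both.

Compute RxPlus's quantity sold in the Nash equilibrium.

RxPlus's profit: π = (p_{RxPlus} − 23)(172 − 3p_{RxPlus} + p_{MedCo}).
∂π/∂p_{RxPlus} = 241 − 6p_{RxPlus} + p_{MedCo} = 0 ⇒ p_{RxPlus} = 241/6 + (1/6)p_{MedCo}.
By symmetry p_{MedCo} = p_{RxPlus}; substituting into the reaction function, (5/6)p_{RxPlus} = 241/6 and p_{RxPlus} = 48.2.
q_{RxPlus} = 172 − 3·48.2 + 48.2 = 75.6.

75.6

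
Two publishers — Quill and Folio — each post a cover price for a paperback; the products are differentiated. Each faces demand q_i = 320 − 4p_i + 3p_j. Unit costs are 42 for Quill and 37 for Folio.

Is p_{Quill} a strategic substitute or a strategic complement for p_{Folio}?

Quill's profit: π = (p_{Quill} − 42)(320 − 4p_{Quill} + 3p_{Folio}).
∂π/∂p_{Quill} = 488 − 8p_{Quill} + 3p_{Folio} = 0 ⇒ p_{Quill} = 61 + 0.375p_{Folio}.
The best-response slope dp_{Quill}/dp_{Folio} = 0.375 > 0: the reaction function is upward-sloping, so the choices are strategic complements.

strategic complements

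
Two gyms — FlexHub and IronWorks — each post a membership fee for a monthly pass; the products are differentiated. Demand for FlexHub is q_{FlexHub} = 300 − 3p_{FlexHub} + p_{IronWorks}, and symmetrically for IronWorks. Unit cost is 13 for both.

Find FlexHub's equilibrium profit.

FlexHub's profit: π = (p_{FlexHub} − 13)(300 − 3p_{FlexHub} + p_{IronWorks}).
∂π/∂p_{FlexHub} = 339 − 6p_{FlexHub} + p_{IronWorks} = 0 ⇒ p_{FlexHub} = 56.5 + (1/6)p_{IronWorks}.
The game is symmetric, so in equilibrium p_{IronWorks} = p_{FlexHub}: the reaction function gives (5/6)p_{FlexHub} = 56.5, hence p_{FlexHub} = 67.8.
q_{FlexHub} = 300 − 3·67.8 + 67.8 = 164.4.
Profit = (67.8 − 13)·164.4 = 9009.12.

9009.12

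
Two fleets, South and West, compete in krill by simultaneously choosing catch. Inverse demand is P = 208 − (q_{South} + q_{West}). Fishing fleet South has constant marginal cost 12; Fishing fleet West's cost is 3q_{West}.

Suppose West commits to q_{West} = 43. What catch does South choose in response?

Fishing fleet South's profit: π = q_{South}(208 − (q_{South} + q_{West})) − 12q_{South}.
∂π/∂q_{South} = 196 − 2q_{South} − q_{West} = 0, so q_{South} = 98 − 0.5q_{West}.
At q_{West} = 43: q_{South} = 98 − 0.5·43 = 76.5.

76.5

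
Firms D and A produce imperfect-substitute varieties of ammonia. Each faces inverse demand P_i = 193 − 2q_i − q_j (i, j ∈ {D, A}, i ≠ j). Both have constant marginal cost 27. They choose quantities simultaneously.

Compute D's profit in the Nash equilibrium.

2204.48

Firm D's profit: π = q_D(193 − 2q_D − q_A) − 27q_D.
∂π/∂q_D = 166 − 4q_D − q_A = 0 ⇒ q_D = 41.5 − 0.25q_A.
The game is symmetric, so in equilibrium q_A = q_D: the reaction function gives 1.25q_D = 41.5, hence q_D = 33.2.
P_D = 193 − 2·33.2 − 33.2 = 93.4.
Profit = (93.4 − 27)·33.2 = 2204.48.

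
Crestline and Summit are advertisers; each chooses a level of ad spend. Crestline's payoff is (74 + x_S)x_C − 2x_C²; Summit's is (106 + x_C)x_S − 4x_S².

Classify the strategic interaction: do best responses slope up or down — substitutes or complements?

strategic complements

Expanding Crestline's payoff: 74x_C + x_Sx_C − 2x_C².
∂π/∂x_C = 74 + x_S − 4x_C = 0, so x_C = 18.5 + 0.25x_S.
The best-response slope dx_C/dx_S = 0.25 > 0: the reaction function is upward-sloping, so the choices are strategic complements.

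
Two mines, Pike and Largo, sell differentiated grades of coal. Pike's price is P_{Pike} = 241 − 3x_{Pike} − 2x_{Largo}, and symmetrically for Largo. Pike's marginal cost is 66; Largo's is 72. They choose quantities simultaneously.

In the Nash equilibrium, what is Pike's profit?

1485.1875

Mine Pike's profit: π = x_{Pike}(241 − 3x_{Pike} − 2x_{Largo}) − 66x_{Pike}.
∂π/∂x_{Pike} = 175 − 6x_{Pike} − 2x_{Largo} = 0 ⇒ x_{Pike} = 175/6 − (1/3)x_{Largo}.
Similarly x_{Largo} = 169/6 − (1/3)x_{Pike}.
Substituting the second reaction function into the first: x_{Pike} = 175/6 − (1/3)(169/6 − (1/3)x_{Pike}), which gives (8/9)x_{Pike} = 178/9 ⇒ x_{Pike} = 22.25.
Then x_{Largo} = 169/6 − (1/3)·22.25 = 20.75.
P_{Pike} = 241 − 3·22.25 − 2·20.75 = 132.75.
Profit = (132.75 − 66)·22.25 = 1485.1875.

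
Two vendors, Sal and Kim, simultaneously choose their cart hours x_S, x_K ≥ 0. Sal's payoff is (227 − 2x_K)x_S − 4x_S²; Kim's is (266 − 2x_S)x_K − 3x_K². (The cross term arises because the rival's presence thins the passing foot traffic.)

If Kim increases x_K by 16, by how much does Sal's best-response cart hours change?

Expanding Sal's payoff: 227x_S − 2x_Kx_S − 4x_S².
∂π/∂x_S = 227 − 2x_K − 8x_S = 0, so x_S = 28.375 − 0.25x_K.
The reaction-function slope is −0.25, so a 16-unit rise in x_K moves x_S by −0.25 × 16 = −4. Sal's best response falls — the actions are strategic substitutes.

-4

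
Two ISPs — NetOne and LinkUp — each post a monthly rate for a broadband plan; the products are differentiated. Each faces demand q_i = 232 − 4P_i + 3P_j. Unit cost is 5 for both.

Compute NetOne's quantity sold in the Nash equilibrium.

NetOne's profit: π = (P_{NetOne} − 5)(232 − 4P_{NetOne} + 3P_{LinkUp}).
∂π/∂P_{NetOne} = 252 − 8P_{NetOne} + 3P_{LinkUp} = 0 ⇒ P_{NetOne} = 31.5 + 0.375P_{LinkUp}.
By symmetry P_{LinkUp} = P_{NetOne}; substituting into the reaction function, 0.625P_{NetOne} = 31.5 and P_{NetOne} = 50.4.
q_{NetOne} = 232 − 4·50.4 + 3·50.4 = 181.6.

181.6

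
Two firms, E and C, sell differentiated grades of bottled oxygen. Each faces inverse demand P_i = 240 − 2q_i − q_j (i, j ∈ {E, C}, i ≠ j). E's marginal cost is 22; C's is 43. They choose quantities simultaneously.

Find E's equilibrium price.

112

Firm E's profit: π = q_E(240 − 2q_E − q_C) − 22q_E.
∂π/∂q_E = 218 − 4q_E − q_C = 0 ⇒ q_E = 54.5 − 0.25q_C.
Similarly q_C = 49.25 − 0.25q_E.
Solving the two reaction functions simultaneously: (1 − (−0.25)(−0.25))q_E = 54.5 − 0.25·49.25, so 0.9375q_E = 42.1875 and q_E = 45.
Then q_C = 49.25 − 0.25·45 = 38.
P_E = 240 − 2·45 − 38 = 112.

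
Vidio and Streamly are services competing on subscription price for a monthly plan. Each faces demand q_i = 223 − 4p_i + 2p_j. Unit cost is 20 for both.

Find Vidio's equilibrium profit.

3721

Vidio's profit: π = (p_{Vidio} − 20)(223 − 4p_{Vidio} + 2p_{Streamly}).
∂π/∂p_{Vidio} = 303 − 8p_{Vidio} + 2p_{Streamly} = 0 ⇒ p_{Vidio} = 37.875 + 0.25p_{Streamly}.
The game is symmetric, so in equilibrium p_{Streamly} = p_{Vidio}: the reaction function gives 0.75p_{Vidio} = 37.875, hence p_{Vidio} = 50.5.
q_{Vidio} = 223 − 4·50.5 + 2·50.5 = 122.
Profit = (50.5 − 20)·122 = 3721.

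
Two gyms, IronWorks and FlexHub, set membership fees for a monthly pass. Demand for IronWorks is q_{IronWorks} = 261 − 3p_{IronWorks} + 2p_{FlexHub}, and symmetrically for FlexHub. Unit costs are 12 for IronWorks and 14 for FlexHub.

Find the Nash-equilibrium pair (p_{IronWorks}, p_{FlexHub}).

IronWorks's profit: π = (p_{IronWorks} − 12)(261 − 3p_{IronWorks} + 2p_{FlexHub}).
∂π/∂p_{IronWorks} = 297 − 6p_{IronWorks} + 2p_{FlexHub} = 0 ⇒ p_{IronWorks} = 49.5 + (1/3)p_{FlexHub}.
Similarly p_{FlexHub} = 50.5 + (1/3)p_{IronWorks}.
Solving the two reaction functions simultaneously: (1 − (1/3)(1/3))p_{IronWorks} = 49.5 + (1/3)·50.5, so (8/9)p_{IronWorks} = 199/3 and p_{IronWorks} = 74.625.
Then p_{FlexHub} = 50.5 + (1/3)·74.625 = 75.375.

74.625, 75.375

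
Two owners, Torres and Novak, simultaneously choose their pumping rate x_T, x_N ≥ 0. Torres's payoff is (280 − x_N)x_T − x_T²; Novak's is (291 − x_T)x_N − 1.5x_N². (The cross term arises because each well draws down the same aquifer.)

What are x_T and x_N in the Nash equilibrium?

Expanding Torres's payoff: 280x_T − x_Nx_T − x_T².
∂π/∂x_T = 280 − x_N − 2x_T = 0, so x_T = 140 − 0.5x_N.
Likewise for Novak: x_N = 97 − (1/3)x_T.
Substituting the second reaction function into the first: x_T = 140 − 0.5(97 − (1/3)x_T), which gives (5/6)x_T = 91.5 ⇒ x_T = 109.8.
Then x_N = 97 − (1/3)·109.8 = 60.4.

109.8, 60.4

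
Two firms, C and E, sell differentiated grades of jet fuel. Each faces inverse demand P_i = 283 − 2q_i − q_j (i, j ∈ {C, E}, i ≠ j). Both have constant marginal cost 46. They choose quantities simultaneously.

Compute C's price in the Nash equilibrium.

Firm C's profit: π = q_C(283 − 2q_C − q_E) − 46q_C.
∂π/∂q_C = 237 − 4q_C − q_E = 0 ⇒ q_C = 59.25 − 0.25q_E.
Setting q_C = q_E in the reaction function: q_C = 59.25 − 0.25q_C, so q_C = 59.25 / 1.25 = 47.4.
P_C = 283 − 2·47.4 − 47.4 = 140.8.

140.8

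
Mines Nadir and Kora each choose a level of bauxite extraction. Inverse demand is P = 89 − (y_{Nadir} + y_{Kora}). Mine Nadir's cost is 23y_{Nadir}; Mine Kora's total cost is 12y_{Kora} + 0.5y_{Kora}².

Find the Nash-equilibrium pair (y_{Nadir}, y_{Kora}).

24.2, 17.6

Mine Nadir's profit: π = y_{Nadir}(89 − (y_{Nadir} + y_{Kora})) − 23y_{Nadir}.
∂π/∂y_{Nadir} = 66 − 2y_{Nadir} − y_{Kora} = 0, so y_{Nadir} = 33 − 0.5y_{Kora}.
For Kora: ∂π/∂y_{Kora} = 77 − 3y_{Kora} − y_{Nadir} = 0 ⇒ y_{Kora} = 77/3 − (1/3)y_{Nadir}.
Solving the two reaction functions simultaneously: (1 − (−0.5)(−1/3))y_{Nadir} = 33 − 0.5·(77/3), so (5/6)y_{Nadir} = 121/6 and y_{Nadir} = 24.2.
Then y_{Kora} = 77/3 − (1/3)·24.2 = 17.6.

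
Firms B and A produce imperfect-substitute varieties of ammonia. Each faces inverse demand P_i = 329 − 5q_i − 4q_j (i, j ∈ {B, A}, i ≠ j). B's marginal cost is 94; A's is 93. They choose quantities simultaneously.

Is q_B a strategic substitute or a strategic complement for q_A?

strategic substitutes

Firm B's profit: π = q_B(329 − 5q_B − 4q_A) − 94q_B.
∂π/∂q_B = 235 − 10q_B − 4q_A = 0 ⇒ q_B = 23.5 − 0.4q_A.
The best-response slope dq_B/dq_A = −0.4 < 0: the reaction function is downward-sloping, so the choices are strategic substitutes.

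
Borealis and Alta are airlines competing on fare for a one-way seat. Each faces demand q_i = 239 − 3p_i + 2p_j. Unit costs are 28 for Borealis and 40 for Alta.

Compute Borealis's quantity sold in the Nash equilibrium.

165

Borealis's profit: π = (p_{Borealis} − 28)(239 − 3p_{Borealis} + 2p_{Alta}).
∂π/∂p_{Borealis} = 323 − 6p_{Borealis} + 2p_{Alta} = 0 ⇒ p_{Borealis} = 323/6 + (1/3)p_{Alta}.
Similarly p_{Alta} = 359/6 + (1/3)p_{Borealis}.
Plugging p_{Alta} into Borealis's best response: p_{Borealis} = 323/6 + (1/3)(359/6 + (1/3)p_{Borealis}) ⇒ (8/9)p_{Borealis} = 664/9, so p_{Borealis} = 83.
Then p_{Alta} = 359/6 + (1/3)·83 = 87.5.
q_{Borealis} = 239 − 3·83 + 2·87.5 = 165.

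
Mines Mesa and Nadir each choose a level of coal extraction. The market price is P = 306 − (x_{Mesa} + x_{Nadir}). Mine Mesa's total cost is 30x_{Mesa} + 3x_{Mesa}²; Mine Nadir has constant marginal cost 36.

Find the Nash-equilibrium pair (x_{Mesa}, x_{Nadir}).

18.8, 125.6

Mine Mesa's profit: π = x_{Mesa}(306 − (x_{Mesa} + x_{Nadir})) − 30x_{Mesa} − 3x_{Mesa}².
∂π/∂x_{Mesa} = 276 − 8x_{Mesa} − x_{Nadir} = 0, so x_{Mesa} = 34.5 − 0.125x_{Nadir}.
For Nadir: ∂π/∂x_{Nadir} = 270 − 2x_{Nadir} − x_{Mesa} = 0 ⇒ x_{Nadir} = 135 − 0.5x_{Mesa}.
Substituting the second reaction function into the first: x_{Mesa} = 34.5 − 0.125(135 − 0.5x_{Mesa}), which gives 0.9375x_{Mesa} = 17.625 ⇒ x_{Mesa} = 18.8.
Then x_{Nadir} = 135 − 0.5·18.8 = 125.6.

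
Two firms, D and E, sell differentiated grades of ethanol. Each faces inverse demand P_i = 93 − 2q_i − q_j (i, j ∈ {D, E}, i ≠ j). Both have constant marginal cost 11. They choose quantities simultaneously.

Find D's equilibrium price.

43.8

Firm D's profit: π = q_D(93 − 2q_D − q_E) − 11q_D.
∂π/∂q_D = 82 − 4q_D − q_E = 0 ⇒ q_D = 20.5 − 0.25q_E.
Setting q_D = q_E in the reaction function: q_D = 20.5 − 0.25q_D, so q_D = 20.5 / 1.25 = 16.4.
P_D = 93 − 2·16.4 − 16.4 = 43.8.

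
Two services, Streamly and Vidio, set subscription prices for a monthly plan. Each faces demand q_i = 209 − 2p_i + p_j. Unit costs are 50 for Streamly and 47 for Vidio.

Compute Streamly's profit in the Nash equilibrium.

5533.52

Streamly's profit: π = (p_{Streamly} − 50)(209 − 2p_{Streamly} + p_{Vidio}).
∂π/∂p_{Streamly} = 309 − 4p_{Streamly} + p_{Vidio} = 0 ⇒ p_{Streamly} = 77.25 + 0.25p_{Vidio}.
Similarly p_{Vidio} = 75.75 + 0.25p_{Streamly}.
Substituting the second reaction function into the first: p_{Streamly} = 77.25 + 0.25(75.75 + 0.25p_{Streamly}), which gives 0.9375p_{Streamly} = 96.1875 ⇒ p_{Streamly} = 102.6.
Then p_{Vidio} = 75.75 + 0.25·102.6 = 101.4.
q_{Streamly} = 209 − 2·102.6 + 101.4 = 105.2.
Profit = (102.6 − 50)·105.2 = 5533.52.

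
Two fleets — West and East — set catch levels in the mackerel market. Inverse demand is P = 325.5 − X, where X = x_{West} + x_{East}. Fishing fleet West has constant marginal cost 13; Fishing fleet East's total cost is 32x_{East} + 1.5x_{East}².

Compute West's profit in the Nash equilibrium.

19881

Fishing fleet West's profit: π = x_{West}(325.5 − (x_{West} + x_{East})) − 13x_{West}.
∂π/∂x_{West} = 312.5 − 2x_{West} − x_{East} = 0, so x_{West} = 156.25 − 0.5x_{East}.
For East: ∂π/∂x_{East} = 293.5 − 5x_{East} − x_{West} = 0 ⇒ x_{East} = 58.7 − 0.2x_{West}.
Solving the two reaction functions simultaneously: (1 − (−0.5)(−0.2))x_{West} = 156.25 − 0.5·58.7, so 0.9x_{West} = 126.9 and x_{West} = 141.
Then x_{East} = 58.7 − 0.2·141 = 30.5.
Price P = 325.5 − 171.5 = 154.
West's profit: (154 − 13)·141 = 19881.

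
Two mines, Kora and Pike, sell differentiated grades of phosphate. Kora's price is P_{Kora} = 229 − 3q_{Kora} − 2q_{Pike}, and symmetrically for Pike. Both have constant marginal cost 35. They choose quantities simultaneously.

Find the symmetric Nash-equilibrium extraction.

24.25

Mine Kora's profit: π = q_{Kora}(229 − 3q_{Kora} − 2q_{Pike}) − 35q_{Kora}.
∂π/∂q_{Kora} = 194 − 6q_{Kora} − 2q_{Pike} = 0 ⇒ q_{Kora} = 97/3 − (1/3)q_{Pike}.
The game is symmetric, so in equilibrium q_{Pike} = q_{Kora}: the reaction function gives (4/3)q_{Kora} = 97/3, hence q_{Kora} = 24.25.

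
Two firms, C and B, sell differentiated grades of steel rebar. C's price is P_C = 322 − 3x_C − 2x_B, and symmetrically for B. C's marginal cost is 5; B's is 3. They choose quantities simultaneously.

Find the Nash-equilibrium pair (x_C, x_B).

39.5, 40

Firm C's profit: π = x_C(322 − 3x_C − 2x_B) − 5x_C.
∂π/∂x_C = 317 − 6x_C − 2x_B = 0 ⇒ x_C = 317/6 − (1/3)x_B.
Similarly x_B = 319/6 − (1/3)x_C.
Plugging x_B into C's best response: x_C = 317/6 − (1/3)(319/6 − (1/3)x_C) ⇒ (8/9)x_C = 316/9, so x_C = 39.5.
Then x_B = 319/6 − (1/3)·39.5 = 40.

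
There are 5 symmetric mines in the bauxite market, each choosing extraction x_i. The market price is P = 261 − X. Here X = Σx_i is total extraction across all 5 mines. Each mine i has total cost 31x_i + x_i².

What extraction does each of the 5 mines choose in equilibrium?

28.75

A representative mine's profit is π_i = x_i(261 − X) − 31x_i − x_i², with X = x_i + Σ_{j≠i} x_j.
First-order condition: 230 − 4x_i − Σ_{j≠i} x_j = 0.
In a symmetric equilibrium every mine chooses the same x, so Σ_{j≠i} x_j = 4x. The condition becomes 230 − 8x = 0, giving x = 230/8 = 28.75.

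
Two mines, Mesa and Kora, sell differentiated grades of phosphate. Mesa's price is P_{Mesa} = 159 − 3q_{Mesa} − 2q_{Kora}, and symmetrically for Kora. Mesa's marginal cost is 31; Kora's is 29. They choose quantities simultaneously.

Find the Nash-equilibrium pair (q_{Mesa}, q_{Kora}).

Mine Mesa's profit: π = q_{Mesa}(159 − 3q_{Mesa} − 2q_{Kora}) − 31q_{Mesa}.
∂π/∂q_{Mesa} = 128 − 6q_{Mesa} − 2q_{Kora} = 0 ⇒ q_{Mesa} = 64/3 − (1/3)q_{Kora}.
Similarly q_{Kora} = 65/3 − (1/3)q_{Mesa}.
Plugging q_{Kora} into Mesa's best response: q_{Mesa} = 64/3 − (1/3)(65/3 − (1/3)q_{Mesa}) ⇒ (8/9)q_{Mesa} = 127/9, so q_{Mesa} = 15.875.
Then q_{Kora} = 65/3 − (1/3)·15.875 = 16.375.

15.875, 16.375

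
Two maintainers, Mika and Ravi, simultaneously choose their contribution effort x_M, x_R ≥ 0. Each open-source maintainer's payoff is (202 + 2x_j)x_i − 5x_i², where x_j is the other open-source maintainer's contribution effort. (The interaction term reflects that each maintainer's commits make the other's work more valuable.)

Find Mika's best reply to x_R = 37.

27.6

Mika's payoff is (202 + 2x_R)x_M − 5x_M².
∂π/∂x_M = 202 + 2x_R − 10x_M = 0, so x_M = 20.2 + 0.2x_R.
At x_R = 37: x_M = 20.2 + 0.2·37 = 27.6.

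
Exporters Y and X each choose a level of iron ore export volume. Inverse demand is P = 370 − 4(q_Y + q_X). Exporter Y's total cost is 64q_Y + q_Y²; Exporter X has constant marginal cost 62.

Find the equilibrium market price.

Exporter Y's profit: π = q_Y(370 − 4(q_Y + q_X)) − 64q_Y − q_Y².
∂π/∂q_Y = 306 − 10q_Y − 4q_X = 0, so q_Y = 30.6 − 0.4q_X.
For X: ∂π/∂q_X = 308 − 8q_X − 4q_Y = 0 ⇒ q_X = 38.5 − 0.5q_Y.
Solving the two reaction functions simultaneously: (1 − (−0.4)(−0.5))q_Y = 30.6 − 0.4·38.5, so 0.8q_Y = 15.2 and q_Y = 19.
Then q_X = 38.5 − 0.5·19 = 29.
Equilibrium price: P = 370 − 4·48 = 178.

178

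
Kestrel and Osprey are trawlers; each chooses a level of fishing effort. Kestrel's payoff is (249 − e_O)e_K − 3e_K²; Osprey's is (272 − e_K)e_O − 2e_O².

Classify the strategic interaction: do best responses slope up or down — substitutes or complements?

Expanding Kestrel's payoff: 249e_K − e_Oe_K − 3e_K².
∂π/∂e_K = 249 − e_O − 6e_K = 0, so e_K = 41.5 − (1/6)e_O.
The best-response slope de_K/de_O = −1/6 < 0: the reaction function is downward-sloping, so the choices are strategic substitutes.

strategic substitutes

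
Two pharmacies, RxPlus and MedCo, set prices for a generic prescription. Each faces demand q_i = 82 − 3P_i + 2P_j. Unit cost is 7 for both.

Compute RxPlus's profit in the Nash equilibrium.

RxPlus's profit: π = (P_{RxPlus} − 7)(82 − 3P_{RxPlus} + 2P_{MedCo}).
∂π/∂P_{RxPlus} = 103 − 6P_{RxPlus} + 2P_{MedCo} = 0 ⇒ P_{RxPlus} = 103/6 + (1/3)P_{MedCo}.
The game is symmetric, so in equilibrium P_{MedCo} = P_{RxPlus}: the reaction function gives (2/3)P_{RxPlus} = 103/6, hence P_{RxPlus} = 25.75.
q_{RxPlus} = 82 − 3·25.75 + 2·25.75 = 56.25.
Profit = (25.75 − 7)·56.25 = 1054.6875.

1054.6875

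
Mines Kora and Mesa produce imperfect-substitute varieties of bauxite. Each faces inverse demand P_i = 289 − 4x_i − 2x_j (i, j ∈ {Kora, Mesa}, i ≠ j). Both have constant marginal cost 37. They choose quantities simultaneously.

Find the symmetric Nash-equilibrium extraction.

25.2

Mine Kora's profit: π = x_{Kora}(289 − 4x_{Kora} − 2x_{Mesa}) − 37x_{Kora}.
∂π/∂x_{Kora} = 252 − 8x_{Kora} − 2x_{Mesa} = 0 ⇒ x_{Kora} = 31.5 − 0.25x_{Mesa}.
By symmetry x_{Mesa} = x_{Kora}; substituting into the reaction function, 1.25x_{Kora} = 31.5 and x_{Kora} = 25.2.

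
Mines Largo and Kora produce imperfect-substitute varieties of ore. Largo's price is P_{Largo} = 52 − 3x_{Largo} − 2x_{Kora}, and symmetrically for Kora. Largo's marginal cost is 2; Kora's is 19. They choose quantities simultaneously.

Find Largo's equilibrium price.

Mine Largo's profit: π = x_{Largo}(52 − 3x_{Largo} − 2x_{Kora}) − 2x_{Largo}.
∂π/∂x_{Largo} = 50 − 6x_{Largo} − 2x_{Kora} = 0 ⇒ x_{Largo} = 25/3 − (1/3)x_{Kora}.
Similarly x_{Kora} = 5.5 − (1/3)x_{Largo}.
Substituting the second reaction function into the first: x_{Largo} = 25/3 − (1/3)(5.5 − (1/3)x_{Largo}), which gives (8/9)x_{Largo} = 6.5 ⇒ x_{Largo} = 7.3125.
Then x_{Kora} = 5.5 − (1/3)·7.3125 = 3.0625.
P_{Largo} = 52 − 3·7.3125 − 2·3.0625 = 23.9375.

23.9375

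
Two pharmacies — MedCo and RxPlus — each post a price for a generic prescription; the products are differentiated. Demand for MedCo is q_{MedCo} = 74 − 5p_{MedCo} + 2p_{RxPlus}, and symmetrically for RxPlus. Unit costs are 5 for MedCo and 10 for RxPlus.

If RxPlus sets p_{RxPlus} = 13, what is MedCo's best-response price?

12.5

MedCo's profit: π = (p_{MedCo} − 5)(74 − 5p_{MedCo} + 2p_{RxPlus}).
∂π/∂p_{MedCo} = 99 − 10p_{MedCo} + 2p_{RxPlus} = 0 ⇒ p_{MedCo} = 9.9 + 0.2p_{RxPlus}.
At p_{RxPlus} = 13: p_{MedCo} = 9.9 + 0.2·13 = 12.5.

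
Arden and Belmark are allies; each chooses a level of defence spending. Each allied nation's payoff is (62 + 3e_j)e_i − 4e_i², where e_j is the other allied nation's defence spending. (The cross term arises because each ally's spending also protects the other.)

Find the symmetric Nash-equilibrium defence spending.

Arden's payoff is (62 + 3e_B)e_A − 4e_A².
∂π/∂e_A = 62 + 3e_B − 8e_A = 0, so e_A = 7.75 + 0.375e_B.
By symmetry e_B = e_A; substituting into the reaction function, 0.625e_A = 7.75 and e_A = 12.4.

12.4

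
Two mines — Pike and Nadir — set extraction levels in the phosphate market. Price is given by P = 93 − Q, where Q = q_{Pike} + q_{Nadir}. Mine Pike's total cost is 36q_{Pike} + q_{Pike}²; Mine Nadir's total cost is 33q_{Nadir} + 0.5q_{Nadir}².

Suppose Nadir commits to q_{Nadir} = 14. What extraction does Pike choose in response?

10.75

Mine Pike's profit: π = q_{Pike}(93 − (q_{Pike} + q_{Nadir})) − 36q_{Pike} − q_{Pike}².
∂π/∂q_{Pike} = 57 − 4q_{Pike} − q_{Nadir} = 0, so q_{Pike} = 14.25 − 0.25q_{Nadir}.
At q_{Nadir} = 14: q_{Pike} = 14.25 − 0.25·14 = 10.75.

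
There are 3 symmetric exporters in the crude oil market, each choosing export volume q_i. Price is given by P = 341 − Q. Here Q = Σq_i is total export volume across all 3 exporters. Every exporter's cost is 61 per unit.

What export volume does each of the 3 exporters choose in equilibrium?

A representative exporter's profit is π_i = q_i(341 − Q) − 61q_i, with Q = q_i + Σ_{j≠i} q_j.
First-order condition: 280 − 2q_i − Σ_{j≠i} q_j = 0.
Imposing symmetry (q_j = q for all j) turns Σ_{j≠i} q_j into 2q, so 280 = 4q and q = 70.

70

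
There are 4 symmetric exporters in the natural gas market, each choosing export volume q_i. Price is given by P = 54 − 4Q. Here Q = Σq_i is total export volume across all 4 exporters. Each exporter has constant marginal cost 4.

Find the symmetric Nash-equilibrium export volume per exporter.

2.5

A representative exporter's profit is π_i = q_i(54 − 4Q) − 4q_i, with Q = q_i + Σ_{j≠i} q_j.
First-order condition: 50 − 8q_i − 4Σ_{j≠i} q_j = 0.
With identical exporters, set every q_j = q: then 50 − 8q − 12q = 0, i.e. q = 50/20 = 2.5.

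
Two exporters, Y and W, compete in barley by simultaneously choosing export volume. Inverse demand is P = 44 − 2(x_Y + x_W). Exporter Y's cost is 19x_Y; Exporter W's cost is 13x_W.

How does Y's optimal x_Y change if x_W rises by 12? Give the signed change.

Exporter Y's profit: π = x_Y(44 − 2(x_Y + x_W)) − 19x_Y.
∂π/∂x_Y = 25 − 4x_Y − 2x_W = 0, so x_Y = 6.25 − 0.5x_W.
The reaction-function slope is −0.5, so a 12-unit rise in x_W moves x_Y by −0.5 × 12 = −6. Y's best response falls — the actions are strategic substitutes.

-6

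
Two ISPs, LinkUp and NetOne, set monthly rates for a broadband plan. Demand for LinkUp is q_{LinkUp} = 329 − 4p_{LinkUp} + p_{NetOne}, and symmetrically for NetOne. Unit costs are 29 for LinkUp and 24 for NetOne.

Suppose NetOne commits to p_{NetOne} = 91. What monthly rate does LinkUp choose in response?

LinkUp's profit: π = (p_{LinkUp} − 29)(329 − 4p_{LinkUp} + p_{NetOne}).
∂π/∂p_{LinkUp} = 445 − 8p_{LinkUp} + p_{NetOne} = 0 ⇒ p_{LinkUp} = 55.625 + 0.125p_{NetOne}.
At p_{NetOne} = 91: p_{LinkUp} = 55.625 + 0.125·91 = 67.

67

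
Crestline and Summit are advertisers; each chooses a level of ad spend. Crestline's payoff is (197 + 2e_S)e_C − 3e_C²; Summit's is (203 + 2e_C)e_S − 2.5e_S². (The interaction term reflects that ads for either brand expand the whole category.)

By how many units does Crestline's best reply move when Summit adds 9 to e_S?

Expanding Crestline's payoff: 197e_C + 2e_Se_C − 3e_C².
∂π/∂e_C = 197 + 2e_S − 6e_C = 0, so e_C = 197/6 + (1/3)e_S.
The reaction-function slope is 1/3, so a 9-unit rise in e_S moves e_C by 1/3 × 9 = 3. Crestline's best response rises — the actions are strategic complements.

3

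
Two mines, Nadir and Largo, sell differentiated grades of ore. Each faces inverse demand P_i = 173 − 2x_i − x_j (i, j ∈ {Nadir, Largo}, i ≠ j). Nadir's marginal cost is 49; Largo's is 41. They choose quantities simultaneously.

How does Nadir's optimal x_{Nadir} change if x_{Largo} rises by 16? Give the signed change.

Mine Nadir's profit: π = x_{Nadir}(173 − 2x_{Nadir} − x_{Largo}) − 49x_{Nadir}.
∂π/∂x_{Nadir} = 124 − 4x_{Nadir} − x_{Largo} = 0 ⇒ x_{Nadir} = 31 − 0.25x_{Largo}.
The reaction-function slope is −0.25, so a 16-unit rise in x_{Largo} moves x_{Nadir} by −0.25 × 16 = −4. Nadir's best response falls — the actions are strategic substitutes.

-4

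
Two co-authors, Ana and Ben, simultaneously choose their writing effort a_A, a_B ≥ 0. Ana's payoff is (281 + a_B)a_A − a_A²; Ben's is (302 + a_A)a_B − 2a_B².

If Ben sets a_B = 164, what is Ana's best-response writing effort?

222.5

Expanding Ana's payoff: 281a_A + a_Ba_A − a_A².
∂π/∂a_A = 281 + a_B − 2a_A = 0, so a_A = 140.5 + 0.5a_B.
At a_B = 164: a_A = 140.5 + 0.5·164 = 222.5.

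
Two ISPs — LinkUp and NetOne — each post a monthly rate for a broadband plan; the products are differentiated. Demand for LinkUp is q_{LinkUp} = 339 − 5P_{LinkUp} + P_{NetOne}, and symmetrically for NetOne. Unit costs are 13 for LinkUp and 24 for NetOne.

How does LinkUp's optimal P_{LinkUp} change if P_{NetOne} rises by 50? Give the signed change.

5

LinkUp's profit: π = (P_{LinkUp} − 13)(339 − 5P_{LinkUp} + P_{NetOne}).
∂π/∂P_{LinkUp} = 404 − 10P_{LinkUp} + P_{NetOne} = 0 ⇒ P_{LinkUp} = 40.4 + 0.1P_{NetOne}.
The reaction-function slope is 0.1, so a 50-unit rise in P_{NetOne} moves P_{LinkUp} by 0.1 × 50 = 5. LinkUp's best response rises — the actions are strategic complements.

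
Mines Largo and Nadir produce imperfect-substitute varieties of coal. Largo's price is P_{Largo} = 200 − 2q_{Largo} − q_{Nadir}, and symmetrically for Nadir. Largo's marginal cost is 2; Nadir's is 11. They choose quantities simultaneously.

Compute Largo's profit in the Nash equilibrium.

Mine Largo's profit: π = q_{Largo}(200 − 2q_{Largo} − q_{Nadir}) − 2q_{Largo}.
∂π/∂q_{Largo} = 198 − 4q_{Largo} − q_{Nadir} = 0 ⇒ q_{Largo} = 49.5 − 0.25q_{Nadir}.
Similarly q_{Nadir} = 47.25 − 0.25q_{Largo}.
Substituting the second reaction function into the first: q_{Largo} = 49.5 − 0.25(47.25 − 0.25q_{Largo}), which gives 0.9375q_{Largo} = 37.6875 ⇒ q_{Largo} = 40.2.
Then q_{Nadir} = 47.25 − 0.25·40.2 = 37.2.
P_{Largo} = 200 − 2·40.2 − 37.2 = 82.4.
Profit = (82.4 − 2)·40.2 = 3232.08.

3232.08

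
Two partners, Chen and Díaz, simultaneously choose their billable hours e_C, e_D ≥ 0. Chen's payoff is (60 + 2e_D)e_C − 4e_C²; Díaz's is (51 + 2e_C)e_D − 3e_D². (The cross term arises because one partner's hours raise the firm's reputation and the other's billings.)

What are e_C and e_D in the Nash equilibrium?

Expanding Chen's payoff: 60e_C + 2e_De_C − 4e_C².
∂π/∂e_C = 60 + 2e_D − 8e_C = 0, so e_C = 7.5 + 0.25e_D.
Likewise for Díaz: e_D = 8.5 + (1/3)e_C.
Plugging e_D into Chen's best response: e_C = 7.5 + 0.25(8.5 + (1/3)e_C) ⇒ (11/12)e_C = 9.625, so e_C = 10.5.
Then e_D = 8.5 + (1/3)·10.5 = 12.

10.5, 12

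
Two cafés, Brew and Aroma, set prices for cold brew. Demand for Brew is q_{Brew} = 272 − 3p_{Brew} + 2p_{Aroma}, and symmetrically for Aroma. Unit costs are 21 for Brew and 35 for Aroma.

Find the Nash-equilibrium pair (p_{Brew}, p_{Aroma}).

86.375, 91.625

Brew's profit: π = (p_{Brew} − 21)(272 − 3p_{Brew} + 2p_{Aroma}).
∂π/∂p_{Brew} = 335 − 6p_{Brew} + 2p_{Aroma} = 0 ⇒ p_{Brew} = 335/6 + (1/3)p_{Aroma}.
Similarly p_{Aroma} = 377/6 + (1/3)p_{Brew}.
Plugging p_{Aroma} into Brew's best response: p_{Brew} = 335/6 + (1/3)(377/6 + (1/3)p_{Brew}) ⇒ (8/9)p_{Brew} = 691/9, so p_{Brew} = 86.375.
Then p_{Aroma} = 377/6 + (1/3)·86.375 = 91.625.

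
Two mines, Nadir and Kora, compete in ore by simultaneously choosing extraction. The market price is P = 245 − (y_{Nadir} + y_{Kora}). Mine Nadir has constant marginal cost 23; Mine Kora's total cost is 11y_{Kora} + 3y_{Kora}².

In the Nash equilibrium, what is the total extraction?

119.2

Mine Nadir's profit: π = y_{Nadir}(245 − (y_{Nadir} + y_{Kora})) − 23y_{Nadir}.
∂π/∂y_{Nadir} = 222 − 2y_{Nadir} − y_{Kora} = 0, so y_{Nadir} = 111 − 0.5y_{Kora}.
For Kora: ∂π/∂y_{Kora} = 234 − 8y_{Kora} − y_{Nadir} = 0 ⇒ y_{Kora} = 29.25 − 0.125y_{Nadir}.
Substituting the second reaction function into the first: y_{Nadir} = 111 − 0.5(29.25 − 0.125y_{Nadir}), which gives 0.9375y_{Nadir} = 96.375 ⇒ y_{Nadir} = 102.8.
Then y_{Kora} = 29.25 − 0.125·102.8 = 16.4.
Total extraction: 102.8 + 16.4 = 119.2.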